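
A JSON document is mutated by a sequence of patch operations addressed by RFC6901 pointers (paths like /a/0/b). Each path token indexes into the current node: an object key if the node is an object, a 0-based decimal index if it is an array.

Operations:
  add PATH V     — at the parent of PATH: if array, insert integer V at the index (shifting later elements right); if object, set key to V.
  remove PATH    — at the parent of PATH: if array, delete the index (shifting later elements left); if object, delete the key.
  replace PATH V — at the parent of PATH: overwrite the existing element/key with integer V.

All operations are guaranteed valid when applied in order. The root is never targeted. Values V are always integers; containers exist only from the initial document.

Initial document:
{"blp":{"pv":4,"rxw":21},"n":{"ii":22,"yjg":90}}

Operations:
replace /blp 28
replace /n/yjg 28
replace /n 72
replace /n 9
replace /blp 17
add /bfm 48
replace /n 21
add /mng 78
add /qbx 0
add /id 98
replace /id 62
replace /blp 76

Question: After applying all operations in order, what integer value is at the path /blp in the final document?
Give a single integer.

After op 1 (replace /blp 28): {"blp":28,"n":{"ii":22,"yjg":90}}
After op 2 (replace /n/yjg 28): {"blp":28,"n":{"ii":22,"yjg":28}}
After op 3 (replace /n 72): {"blp":28,"n":72}
After op 4 (replace /n 9): {"blp":28,"n":9}
After op 5 (replace /blp 17): {"blp":17,"n":9}
After op 6 (add /bfm 48): {"bfm":48,"blp":17,"n":9}
After op 7 (replace /n 21): {"bfm":48,"blp":17,"n":21}
After op 8 (add /mng 78): {"bfm":48,"blp":17,"mng":78,"n":21}
After op 9 (add /qbx 0): {"bfm":48,"blp":17,"mng":78,"n":21,"qbx":0}
After op 10 (add /id 98): {"bfm":48,"blp":17,"id":98,"mng":78,"n":21,"qbx":0}
After op 11 (replace /id 62): {"bfm":48,"blp":17,"id":62,"mng":78,"n":21,"qbx":0}
After op 12 (replace /blp 76): {"bfm":48,"blp":76,"id":62,"mng":78,"n":21,"qbx":0}
Value at /blp: 76

Answer: 76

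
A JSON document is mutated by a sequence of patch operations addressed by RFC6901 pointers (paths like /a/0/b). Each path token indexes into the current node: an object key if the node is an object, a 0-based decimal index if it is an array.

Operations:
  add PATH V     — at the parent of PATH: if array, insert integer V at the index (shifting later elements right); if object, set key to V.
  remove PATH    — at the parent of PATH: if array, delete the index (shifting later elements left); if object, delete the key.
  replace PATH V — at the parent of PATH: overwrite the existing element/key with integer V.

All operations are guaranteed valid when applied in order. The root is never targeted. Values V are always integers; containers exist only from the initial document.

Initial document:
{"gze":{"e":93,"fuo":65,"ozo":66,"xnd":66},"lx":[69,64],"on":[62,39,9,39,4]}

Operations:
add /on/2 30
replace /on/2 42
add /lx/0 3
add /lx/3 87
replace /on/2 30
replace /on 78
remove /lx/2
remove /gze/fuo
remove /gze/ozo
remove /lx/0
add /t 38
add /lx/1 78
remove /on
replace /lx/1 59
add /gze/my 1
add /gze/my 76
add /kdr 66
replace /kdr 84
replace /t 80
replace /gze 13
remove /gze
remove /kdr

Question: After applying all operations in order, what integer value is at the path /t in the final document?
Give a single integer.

After op 1 (add /on/2 30): {"gze":{"e":93,"fuo":65,"ozo":66,"xnd":66},"lx":[69,64],"on":[62,39,30,9,39,4]}
After op 2 (replace /on/2 42): {"gze":{"e":93,"fuo":65,"ozo":66,"xnd":66},"lx":[69,64],"on":[62,39,42,9,39,4]}
After op 3 (add /lx/0 3): {"gze":{"e":93,"fuo":65,"ozo":66,"xnd":66},"lx":[3,69,64],"on":[62,39,42,9,39,4]}
After op 4 (add /lx/3 87): {"gze":{"e":93,"fuo":65,"ozo":66,"xnd":66},"lx":[3,69,64,87],"on":[62,39,42,9,39,4]}
After op 5 (replace /on/2 30): {"gze":{"e":93,"fuo":65,"ozo":66,"xnd":66},"lx":[3,69,64,87],"on":[62,39,30,9,39,4]}
After op 6 (replace /on 78): {"gze":{"e":93,"fuo":65,"ozo":66,"xnd":66},"lx":[3,69,64,87],"on":78}
After op 7 (remove /lx/2): {"gze":{"e":93,"fuo":65,"ozo":66,"xnd":66},"lx":[3,69,87],"on":78}
After op 8 (remove /gze/fuo): {"gze":{"e":93,"ozo":66,"xnd":66},"lx":[3,69,87],"on":78}
After op 9 (remove /gze/ozo): {"gze":{"e":93,"xnd":66},"lx":[3,69,87],"on":78}
After op 10 (remove /lx/0): {"gze":{"e":93,"xnd":66},"lx":[69,87],"on":78}
After op 11 (add /t 38): {"gze":{"e":93,"xnd":66},"lx":[69,87],"on":78,"t":38}
After op 12 (add /lx/1 78): {"gze":{"e":93,"xnd":66},"lx":[69,78,87],"on":78,"t":38}
After op 13 (remove /on): {"gze":{"e":93,"xnd":66},"lx":[69,78,87],"t":38}
After op 14 (replace /lx/1 59): {"gze":{"e":93,"xnd":66},"lx":[69,59,87],"t":38}
After op 15 (add /gze/my 1): {"gze":{"e":93,"my":1,"xnd":66},"lx":[69,59,87],"t":38}
After op 16 (add /gze/my 76): {"gze":{"e":93,"my":76,"xnd":66},"lx":[69,59,87],"t":38}
After op 17 (add /kdr 66): {"gze":{"e":93,"my":76,"xnd":66},"kdr":66,"lx":[69,59,87],"t":38}
After op 18 (replace /kdr 84): {"gze":{"e":93,"my":76,"xnd":66},"kdr":84,"lx":[69,59,87],"t":38}
After op 19 (replace /t 80): {"gze":{"e":93,"my":76,"xnd":66},"kdr":84,"lx":[69,59,87],"t":80}
After op 20 (replace /gze 13): {"gze":13,"kdr":84,"lx":[69,59,87],"t":80}
After op 21 (remove /gze): {"kdr":84,"lx":[69,59,87],"t":80}
After op 22 (remove /kdr): {"lx":[69,59,87],"t":80}
Value at /t: 80

Answer: 80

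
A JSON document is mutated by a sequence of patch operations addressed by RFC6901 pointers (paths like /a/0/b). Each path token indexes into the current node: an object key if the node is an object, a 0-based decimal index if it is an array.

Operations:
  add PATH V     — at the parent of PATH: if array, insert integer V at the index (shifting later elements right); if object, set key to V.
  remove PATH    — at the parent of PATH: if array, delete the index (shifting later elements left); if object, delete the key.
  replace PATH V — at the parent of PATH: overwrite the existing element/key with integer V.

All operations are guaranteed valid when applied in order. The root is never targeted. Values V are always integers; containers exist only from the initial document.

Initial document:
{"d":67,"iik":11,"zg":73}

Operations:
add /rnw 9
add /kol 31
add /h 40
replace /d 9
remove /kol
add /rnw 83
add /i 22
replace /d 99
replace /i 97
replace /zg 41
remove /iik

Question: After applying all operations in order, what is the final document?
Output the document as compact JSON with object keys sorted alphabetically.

After op 1 (add /rnw 9): {"d":67,"iik":11,"rnw":9,"zg":73}
After op 2 (add /kol 31): {"d":67,"iik":11,"kol":31,"rnw":9,"zg":73}
After op 3 (add /h 40): {"d":67,"h":40,"iik":11,"kol":31,"rnw":9,"zg":73}
After op 4 (replace /d 9): {"d":9,"h":40,"iik":11,"kol":31,"rnw":9,"zg":73}
After op 5 (remove /kol): {"d":9,"h":40,"iik":11,"rnw":9,"zg":73}
After op 6 (add /rnw 83): {"d":9,"h":40,"iik":11,"rnw":83,"zg":73}
After op 7 (add /i 22): {"d":9,"h":40,"i":22,"iik":11,"rnw":83,"zg":73}
After op 8 (replace /d 99): {"d":99,"h":40,"i":22,"iik":11,"rnw":83,"zg":73}
After op 9 (replace /i 97): {"d":99,"h":40,"i":97,"iik":11,"rnw":83,"zg":73}
After op 10 (replace /zg 41): {"d":99,"h":40,"i":97,"iik":11,"rnw":83,"zg":41}
After op 11 (remove /iik): {"d":99,"h":40,"i":97,"rnw":83,"zg":41}

Answer: {"d":99,"h":40,"i":97,"rnw":83,"zg":41}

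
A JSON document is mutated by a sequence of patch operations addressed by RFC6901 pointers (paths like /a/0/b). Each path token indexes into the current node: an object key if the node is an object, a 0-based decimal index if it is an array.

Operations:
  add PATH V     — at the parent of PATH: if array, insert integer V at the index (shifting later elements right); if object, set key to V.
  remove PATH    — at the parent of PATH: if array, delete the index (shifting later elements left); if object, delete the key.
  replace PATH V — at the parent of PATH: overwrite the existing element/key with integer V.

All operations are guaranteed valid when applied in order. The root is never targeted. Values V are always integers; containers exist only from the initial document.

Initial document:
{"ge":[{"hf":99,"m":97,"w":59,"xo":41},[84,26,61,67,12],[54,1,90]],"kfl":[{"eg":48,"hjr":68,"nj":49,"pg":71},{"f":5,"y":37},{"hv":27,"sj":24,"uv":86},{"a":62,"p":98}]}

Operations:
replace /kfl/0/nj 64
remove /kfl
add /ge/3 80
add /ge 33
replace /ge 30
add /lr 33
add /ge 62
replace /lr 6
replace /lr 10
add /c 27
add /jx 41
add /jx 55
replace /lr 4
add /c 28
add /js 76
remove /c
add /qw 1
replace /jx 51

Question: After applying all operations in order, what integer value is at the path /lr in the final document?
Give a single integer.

After op 1 (replace /kfl/0/nj 64): {"ge":[{"hf":99,"m":97,"w":59,"xo":41},[84,26,61,67,12],[54,1,90]],"kfl":[{"eg":48,"hjr":68,"nj":64,"pg":71},{"f":5,"y":37},{"hv":27,"sj":24,"uv":86},{"a":62,"p":98}]}
After op 2 (remove /kfl): {"ge":[{"hf":99,"m":97,"w":59,"xo":41},[84,26,61,67,12],[54,1,90]]}
After op 3 (add /ge/3 80): {"ge":[{"hf":99,"m":97,"w":59,"xo":41},[84,26,61,67,12],[54,1,90],80]}
After op 4 (add /ge 33): {"ge":33}
After op 5 (replace /ge 30): {"ge":30}
After op 6 (add /lr 33): {"ge":30,"lr":33}
After op 7 (add /ge 62): {"ge":62,"lr":33}
After op 8 (replace /lr 6): {"ge":62,"lr":6}
After op 9 (replace /lr 10): {"ge":62,"lr":10}
After op 10 (add /c 27): {"c":27,"ge":62,"lr":10}
After op 11 (add /jx 41): {"c":27,"ge":62,"jx":41,"lr":10}
After op 12 (add /jx 55): {"c":27,"ge":62,"jx":55,"lr":10}
After op 13 (replace /lr 4): {"c":27,"ge":62,"jx":55,"lr":4}
After op 14 (add /c 28): {"c":28,"ge":62,"jx":55,"lr":4}
After op 15 (add /js 76): {"c":28,"ge":62,"js":76,"jx":55,"lr":4}
After op 16 (remove /c): {"ge":62,"js":76,"jx":55,"lr":4}
After op 17 (add /qw 1): {"ge":62,"js":76,"jx":55,"lr":4,"qw":1}
After op 18 (replace /jx 51): {"ge":62,"js":76,"jx":51,"lr":4,"qw":1}
Value at /lr: 4

Answer: 4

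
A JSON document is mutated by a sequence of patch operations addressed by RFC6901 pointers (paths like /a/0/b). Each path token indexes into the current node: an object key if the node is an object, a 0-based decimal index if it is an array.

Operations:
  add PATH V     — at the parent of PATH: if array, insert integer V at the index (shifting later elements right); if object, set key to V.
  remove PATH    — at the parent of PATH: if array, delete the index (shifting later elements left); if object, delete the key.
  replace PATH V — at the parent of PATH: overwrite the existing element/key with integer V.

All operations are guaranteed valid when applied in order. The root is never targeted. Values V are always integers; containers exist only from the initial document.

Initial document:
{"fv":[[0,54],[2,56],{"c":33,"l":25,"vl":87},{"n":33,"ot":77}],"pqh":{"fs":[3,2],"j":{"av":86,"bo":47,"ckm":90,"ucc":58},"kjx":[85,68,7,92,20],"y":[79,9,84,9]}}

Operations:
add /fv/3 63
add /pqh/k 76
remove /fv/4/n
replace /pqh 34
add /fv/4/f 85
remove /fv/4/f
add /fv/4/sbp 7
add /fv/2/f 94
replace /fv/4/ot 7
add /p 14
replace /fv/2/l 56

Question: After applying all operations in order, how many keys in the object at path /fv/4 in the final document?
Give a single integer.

After op 1 (add /fv/3 63): {"fv":[[0,54],[2,56],{"c":33,"l":25,"vl":87},63,{"n":33,"ot":77}],"pqh":{"fs":[3,2],"j":{"av":86,"bo":47,"ckm":90,"ucc":58},"kjx":[85,68,7,92,20],"y":[79,9,84,9]}}
After op 2 (add /pqh/k 76): {"fv":[[0,54],[2,56],{"c":33,"l":25,"vl":87},63,{"n":33,"ot":77}],"pqh":{"fs":[3,2],"j":{"av":86,"bo":47,"ckm":90,"ucc":58},"k":76,"kjx":[85,68,7,92,20],"y":[79,9,84,9]}}
After op 3 (remove /fv/4/n): {"fv":[[0,54],[2,56],{"c":33,"l":25,"vl":87},63,{"ot":77}],"pqh":{"fs":[3,2],"j":{"av":86,"bo":47,"ckm":90,"ucc":58},"k":76,"kjx":[85,68,7,92,20],"y":[79,9,84,9]}}
After op 4 (replace /pqh 34): {"fv":[[0,54],[2,56],{"c":33,"l":25,"vl":87},63,{"ot":77}],"pqh":34}
After op 5 (add /fv/4/f 85): {"fv":[[0,54],[2,56],{"c":33,"l":25,"vl":87},63,{"f":85,"ot":77}],"pqh":34}
After op 6 (remove /fv/4/f): {"fv":[[0,54],[2,56],{"c":33,"l":25,"vl":87},63,{"ot":77}],"pqh":34}
After op 7 (add /fv/4/sbp 7): {"fv":[[0,54],[2,56],{"c":33,"l":25,"vl":87},63,{"ot":77,"sbp":7}],"pqh":34}
After op 8 (add /fv/2/f 94): {"fv":[[0,54],[2,56],{"c":33,"f":94,"l":25,"vl":87},63,{"ot":77,"sbp":7}],"pqh":34}
After op 9 (replace /fv/4/ot 7): {"fv":[[0,54],[2,56],{"c":33,"f":94,"l":25,"vl":87},63,{"ot":7,"sbp":7}],"pqh":34}
After op 10 (add /p 14): {"fv":[[0,54],[2,56],{"c":33,"f":94,"l":25,"vl":87},63,{"ot":7,"sbp":7}],"p":14,"pqh":34}
After op 11 (replace /fv/2/l 56): {"fv":[[0,54],[2,56],{"c":33,"f":94,"l":56,"vl":87},63,{"ot":7,"sbp":7}],"p":14,"pqh":34}
Size at path /fv/4: 2

Answer: 2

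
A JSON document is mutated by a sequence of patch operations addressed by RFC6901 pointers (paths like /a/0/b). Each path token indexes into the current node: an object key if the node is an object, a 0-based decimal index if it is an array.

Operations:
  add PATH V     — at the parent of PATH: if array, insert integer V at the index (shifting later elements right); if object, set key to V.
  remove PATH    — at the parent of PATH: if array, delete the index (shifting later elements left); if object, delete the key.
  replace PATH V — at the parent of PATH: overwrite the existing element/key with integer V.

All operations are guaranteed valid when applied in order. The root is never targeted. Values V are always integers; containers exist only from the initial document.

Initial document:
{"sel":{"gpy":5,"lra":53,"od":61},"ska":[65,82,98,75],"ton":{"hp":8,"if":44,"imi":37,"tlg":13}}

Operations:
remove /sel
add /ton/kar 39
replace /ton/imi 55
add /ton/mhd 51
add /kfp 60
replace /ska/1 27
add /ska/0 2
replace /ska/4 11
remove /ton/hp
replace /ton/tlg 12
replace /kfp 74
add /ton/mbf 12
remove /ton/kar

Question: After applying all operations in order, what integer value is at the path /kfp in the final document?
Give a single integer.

Answer: 74

Derivation:
After op 1 (remove /sel): {"ska":[65,82,98,75],"ton":{"hp":8,"if":44,"imi":37,"tlg":13}}
After op 2 (add /ton/kar 39): {"ska":[65,82,98,75],"ton":{"hp":8,"if":44,"imi":37,"kar":39,"tlg":13}}
After op 3 (replace /ton/imi 55): {"ska":[65,82,98,75],"ton":{"hp":8,"if":44,"imi":55,"kar":39,"tlg":13}}
After op 4 (add /ton/mhd 51): {"ska":[65,82,98,75],"ton":{"hp":8,"if":44,"imi":55,"kar":39,"mhd":51,"tlg":13}}
After op 5 (add /kfp 60): {"kfp":60,"ska":[65,82,98,75],"ton":{"hp":8,"if":44,"imi":55,"kar":39,"mhd":51,"tlg":13}}
After op 6 (replace /ska/1 27): {"kfp":60,"ska":[65,27,98,75],"ton":{"hp":8,"if":44,"imi":55,"kar":39,"mhd":51,"tlg":13}}
After op 7 (add /ska/0 2): {"kfp":60,"ska":[2,65,27,98,75],"ton":{"hp":8,"if":44,"imi":55,"kar":39,"mhd":51,"tlg":13}}
After op 8 (replace /ska/4 11): {"kfp":60,"ska":[2,65,27,98,11],"ton":{"hp":8,"if":44,"imi":55,"kar":39,"mhd":51,"tlg":13}}
After op 9 (remove /ton/hp): {"kfp":60,"ska":[2,65,27,98,11],"ton":{"if":44,"imi":55,"kar":39,"mhd":51,"tlg":13}}
After op 10 (replace /ton/tlg 12): {"kfp":60,"ska":[2,65,27,98,11],"ton":{"if":44,"imi":55,"kar":39,"mhd":51,"tlg":12}}
After op 11 (replace /kfp 74): {"kfp":74,"ska":[2,65,27,98,11],"ton":{"if":44,"imi":55,"kar":39,"mhd":51,"tlg":12}}
After op 12 (add /ton/mbf 12): {"kfp":74,"ska":[2,65,27,98,11],"ton":{"if":44,"imi":55,"kar":39,"mbf":12,"mhd":51,"tlg":12}}
After op 13 (remove /ton/kar): {"kfp":74,"ska":[2,65,27,98,11],"ton":{"if":44,"imi":55,"mbf":12,"mhd":51,"tlg":12}}
Value at /kfp: 74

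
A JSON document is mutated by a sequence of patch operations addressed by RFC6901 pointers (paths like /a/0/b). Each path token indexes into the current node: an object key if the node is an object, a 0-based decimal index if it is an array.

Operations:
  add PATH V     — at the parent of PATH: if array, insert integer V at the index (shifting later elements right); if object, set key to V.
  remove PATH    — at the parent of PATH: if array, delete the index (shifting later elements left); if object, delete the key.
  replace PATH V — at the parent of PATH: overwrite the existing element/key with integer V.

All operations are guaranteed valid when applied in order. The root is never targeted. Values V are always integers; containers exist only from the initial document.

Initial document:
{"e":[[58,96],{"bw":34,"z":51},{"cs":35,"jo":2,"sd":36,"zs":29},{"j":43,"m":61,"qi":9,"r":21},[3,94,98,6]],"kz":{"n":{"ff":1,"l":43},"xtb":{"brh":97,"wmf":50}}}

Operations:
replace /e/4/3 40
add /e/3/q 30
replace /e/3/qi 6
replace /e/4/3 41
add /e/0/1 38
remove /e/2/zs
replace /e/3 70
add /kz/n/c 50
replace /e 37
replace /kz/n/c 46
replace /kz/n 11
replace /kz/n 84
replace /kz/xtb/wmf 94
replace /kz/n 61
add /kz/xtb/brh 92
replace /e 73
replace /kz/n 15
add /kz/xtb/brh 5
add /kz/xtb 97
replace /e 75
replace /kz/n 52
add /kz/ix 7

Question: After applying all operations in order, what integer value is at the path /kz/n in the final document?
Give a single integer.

Answer: 52

Derivation:
After op 1 (replace /e/4/3 40): {"e":[[58,96],{"bw":34,"z":51},{"cs":35,"jo":2,"sd":36,"zs":29},{"j":43,"m":61,"qi":9,"r":21},[3,94,98,40]],"kz":{"n":{"ff":1,"l":43},"xtb":{"brh":97,"wmf":50}}}
After op 2 (add /e/3/q 30): {"e":[[58,96],{"bw":34,"z":51},{"cs":35,"jo":2,"sd":36,"zs":29},{"j":43,"m":61,"q":30,"qi":9,"r":21},[3,94,98,40]],"kz":{"n":{"ff":1,"l":43},"xtb":{"brh":97,"wmf":50}}}
After op 3 (replace /e/3/qi 6): {"e":[[58,96],{"bw":34,"z":51},{"cs":35,"jo":2,"sd":36,"zs":29},{"j":43,"m":61,"q":30,"qi":6,"r":21},[3,94,98,40]],"kz":{"n":{"ff":1,"l":43},"xtb":{"brh":97,"wmf":50}}}
After op 4 (replace /e/4/3 41): {"e":[[58,96],{"bw":34,"z":51},{"cs":35,"jo":2,"sd":36,"zs":29},{"j":43,"m":61,"q":30,"qi":6,"r":21},[3,94,98,41]],"kz":{"n":{"ff":1,"l":43},"xtb":{"brh":97,"wmf":50}}}
After op 5 (add /e/0/1 38): {"e":[[58,38,96],{"bw":34,"z":51},{"cs":35,"jo":2,"sd":36,"zs":29},{"j":43,"m":61,"q":30,"qi":6,"r":21},[3,94,98,41]],"kz":{"n":{"ff":1,"l":43},"xtb":{"brh":97,"wmf":50}}}
After op 6 (remove /e/2/zs): {"e":[[58,38,96],{"bw":34,"z":51},{"cs":35,"jo":2,"sd":36},{"j":43,"m":61,"q":30,"qi":6,"r":21},[3,94,98,41]],"kz":{"n":{"ff":1,"l":43},"xtb":{"brh":97,"wmf":50}}}
After op 7 (replace /e/3 70): {"e":[[58,38,96],{"bw":34,"z":51},{"cs":35,"jo":2,"sd":36},70,[3,94,98,41]],"kz":{"n":{"ff":1,"l":43},"xtb":{"brh":97,"wmf":50}}}
After op 8 (add /kz/n/c 50): {"e":[[58,38,96],{"bw":34,"z":51},{"cs":35,"jo":2,"sd":36},70,[3,94,98,41]],"kz":{"n":{"c":50,"ff":1,"l":43},"xtb":{"brh":97,"wmf":50}}}
After op 9 (replace /e 37): {"e":37,"kz":{"n":{"c":50,"ff":1,"l":43},"xtb":{"brh":97,"wmf":50}}}
After op 10 (replace /kz/n/c 46): {"e":37,"kz":{"n":{"c":46,"ff":1,"l":43},"xtb":{"brh":97,"wmf":50}}}
After op 11 (replace /kz/n 11): {"e":37,"kz":{"n":11,"xtb":{"brh":97,"wmf":50}}}
After op 12 (replace /kz/n 84): {"e":37,"kz":{"n":84,"xtb":{"brh":97,"wmf":50}}}
After op 13 (replace /kz/xtb/wmf 94): {"e":37,"kz":{"n":84,"xtb":{"brh":97,"wmf":94}}}
After op 14 (replace /kz/n 61): {"e":37,"kz":{"n":61,"xtb":{"brh":97,"wmf":94}}}
After op 15 (add /kz/xtb/brh 92): {"e":37,"kz":{"n":61,"xtb":{"brh":92,"wmf":94}}}
After op 16 (replace /e 73): {"e":73,"kz":{"n":61,"xtb":{"brh":92,"wmf":94}}}
After op 17 (replace /kz/n 15): {"e":73,"kz":{"n":15,"xtb":{"brh":92,"wmf":94}}}
After op 18 (add /kz/xtb/brh 5): {"e":73,"kz":{"n":15,"xtb":{"brh":5,"wmf":94}}}
After op 19 (add /kz/xtb 97): {"e":73,"kz":{"n":15,"xtb":97}}
After op 20 (replace /e 75): {"e":75,"kz":{"n":15,"xtb":97}}
After op 21 (replace /kz/n 52): {"e":75,"kz":{"n":52,"xtb":97}}
After op 22 (add /kz/ix 7): {"e":75,"kz":{"ix":7,"n":52,"xtb":97}}
Value at /kz/n: 52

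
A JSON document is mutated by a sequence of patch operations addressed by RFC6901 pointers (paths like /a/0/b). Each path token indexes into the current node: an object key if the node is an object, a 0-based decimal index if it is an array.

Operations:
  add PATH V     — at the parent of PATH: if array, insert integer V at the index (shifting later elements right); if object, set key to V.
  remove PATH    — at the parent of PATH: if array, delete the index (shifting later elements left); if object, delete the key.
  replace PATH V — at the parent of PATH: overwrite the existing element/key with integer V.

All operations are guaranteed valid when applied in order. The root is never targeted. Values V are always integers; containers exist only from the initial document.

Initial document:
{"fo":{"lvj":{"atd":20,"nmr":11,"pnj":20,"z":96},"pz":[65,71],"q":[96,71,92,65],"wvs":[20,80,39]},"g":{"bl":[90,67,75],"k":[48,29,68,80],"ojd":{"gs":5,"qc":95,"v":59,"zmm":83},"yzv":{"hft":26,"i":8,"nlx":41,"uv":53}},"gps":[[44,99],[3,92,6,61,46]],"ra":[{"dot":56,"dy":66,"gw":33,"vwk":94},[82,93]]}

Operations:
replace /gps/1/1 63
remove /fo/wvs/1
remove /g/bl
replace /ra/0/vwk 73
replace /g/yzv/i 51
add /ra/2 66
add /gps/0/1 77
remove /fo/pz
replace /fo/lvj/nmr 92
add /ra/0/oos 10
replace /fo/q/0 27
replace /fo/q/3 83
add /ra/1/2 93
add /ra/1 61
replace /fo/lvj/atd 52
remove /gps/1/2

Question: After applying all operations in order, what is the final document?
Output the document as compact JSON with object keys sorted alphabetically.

Answer: {"fo":{"lvj":{"atd":52,"nmr":92,"pnj":20,"z":96},"q":[27,71,92,83],"wvs":[20,39]},"g":{"k":[48,29,68,80],"ojd":{"gs":5,"qc":95,"v":59,"zmm":83},"yzv":{"hft":26,"i":51,"nlx":41,"uv":53}},"gps":[[44,77,99],[3,63,61,46]],"ra":[{"dot":56,"dy":66,"gw":33,"oos":10,"vwk":73},61,[82,93,93],66]}

Derivation:
After op 1 (replace /gps/1/1 63): {"fo":{"lvj":{"atd":20,"nmr":11,"pnj":20,"z":96},"pz":[65,71],"q":[96,71,92,65],"wvs":[20,80,39]},"g":{"bl":[90,67,75],"k":[48,29,68,80],"ojd":{"gs":5,"qc":95,"v":59,"zmm":83},"yzv":{"hft":26,"i":8,"nlx":41,"uv":53}},"gps":[[44,99],[3,63,6,61,46]],"ra":[{"dot":56,"dy":66,"gw":33,"vwk":94},[82,93]]}
After op 2 (remove /fo/wvs/1): {"fo":{"lvj":{"atd":20,"nmr":11,"pnj":20,"z":96},"pz":[65,71],"q":[96,71,92,65],"wvs":[20,39]},"g":{"bl":[90,67,75],"k":[48,29,68,80],"ojd":{"gs":5,"qc":95,"v":59,"zmm":83},"yzv":{"hft":26,"i":8,"nlx":41,"uv":53}},"gps":[[44,99],[3,63,6,61,46]],"ra":[{"dot":56,"dy":66,"gw":33,"vwk":94},[82,93]]}
After op 3 (remove /g/bl): {"fo":{"lvj":{"atd":20,"nmr":11,"pnj":20,"z":96},"pz":[65,71],"q":[96,71,92,65],"wvs":[20,39]},"g":{"k":[48,29,68,80],"ojd":{"gs":5,"qc":95,"v":59,"zmm":83},"yzv":{"hft":26,"i":8,"nlx":41,"uv":53}},"gps":[[44,99],[3,63,6,61,46]],"ra":[{"dot":56,"dy":66,"gw":33,"vwk":94},[82,93]]}
After op 4 (replace /ra/0/vwk 73): {"fo":{"lvj":{"atd":20,"nmr":11,"pnj":20,"z":96},"pz":[65,71],"q":[96,71,92,65],"wvs":[20,39]},"g":{"k":[48,29,68,80],"ojd":{"gs":5,"qc":95,"v":59,"zmm":83},"yzv":{"hft":26,"i":8,"nlx":41,"uv":53}},"gps":[[44,99],[3,63,6,61,46]],"ra":[{"dot":56,"dy":66,"gw":33,"vwk":73},[82,93]]}
After op 5 (replace /g/yzv/i 51): {"fo":{"lvj":{"atd":20,"nmr":11,"pnj":20,"z":96},"pz":[65,71],"q":[96,71,92,65],"wvs":[20,39]},"g":{"k":[48,29,68,80],"ojd":{"gs":5,"qc":95,"v":59,"zmm":83},"yzv":{"hft":26,"i":51,"nlx":41,"uv":53}},"gps":[[44,99],[3,63,6,61,46]],"ra":[{"dot":56,"dy":66,"gw":33,"vwk":73},[82,93]]}
After op 6 (add /ra/2 66): {"fo":{"lvj":{"atd":20,"nmr":11,"pnj":20,"z":96},"pz":[65,71],"q":[96,71,92,65],"wvs":[20,39]},"g":{"k":[48,29,68,80],"ojd":{"gs":5,"qc":95,"v":59,"zmm":83},"yzv":{"hft":26,"i":51,"nlx":41,"uv":53}},"gps":[[44,99],[3,63,6,61,46]],"ra":[{"dot":56,"dy":66,"gw":33,"vwk":73},[82,93],66]}
After op 7 (add /gps/0/1 77): {"fo":{"lvj":{"atd":20,"nmr":11,"pnj":20,"z":96},"pz":[65,71],"q":[96,71,92,65],"wvs":[20,39]},"g":{"k":[48,29,68,80],"ojd":{"gs":5,"qc":95,"v":59,"zmm":83},"yzv":{"hft":26,"i":51,"nlx":41,"uv":53}},"gps":[[44,77,99],[3,63,6,61,46]],"ra":[{"dot":56,"dy":66,"gw":33,"vwk":73},[82,93],66]}
After op 8 (remove /fo/pz): {"fo":{"lvj":{"atd":20,"nmr":11,"pnj":20,"z":96},"q":[96,71,92,65],"wvs":[20,39]},"g":{"k":[48,29,68,80],"ojd":{"gs":5,"qc":95,"v":59,"zmm":83},"yzv":{"hft":26,"i":51,"nlx":41,"uv":53}},"gps":[[44,77,99],[3,63,6,61,46]],"ra":[{"dot":56,"dy":66,"gw":33,"vwk":73},[82,93],66]}
After op 9 (replace /fo/lvj/nmr 92): {"fo":{"lvj":{"atd":20,"nmr":92,"pnj":20,"z":96},"q":[96,71,92,65],"wvs":[20,39]},"g":{"k":[48,29,68,80],"ojd":{"gs":5,"qc":95,"v":59,"zmm":83},"yzv":{"hft":26,"i":51,"nlx":41,"uv":53}},"gps":[[44,77,99],[3,63,6,61,46]],"ra":[{"dot":56,"dy":66,"gw":33,"vwk":73},[82,93],66]}
After op 10 (add /ra/0/oos 10): {"fo":{"lvj":{"atd":20,"nmr":92,"pnj":20,"z":96},"q":[96,71,92,65],"wvs":[20,39]},"g":{"k":[48,29,68,80],"ojd":{"gs":5,"qc":95,"v":59,"zmm":83},"yzv":{"hft":26,"i":51,"nlx":41,"uv":53}},"gps":[[44,77,99],[3,63,6,61,46]],"ra":[{"dot":56,"dy":66,"gw":33,"oos":10,"vwk":73},[82,93],66]}
After op 11 (replace /fo/q/0 27): {"fo":{"lvj":{"atd":20,"nmr":92,"pnj":20,"z":96},"q":[27,71,92,65],"wvs":[20,39]},"g":{"k":[48,29,68,80],"ojd":{"gs":5,"qc":95,"v":59,"zmm":83},"yzv":{"hft":26,"i":51,"nlx":41,"uv":53}},"gps":[[44,77,99],[3,63,6,61,46]],"ra":[{"dot":56,"dy":66,"gw":33,"oos":10,"vwk":73},[82,93],66]}
After op 12 (replace /fo/q/3 83): {"fo":{"lvj":{"atd":20,"nmr":92,"pnj":20,"z":96},"q":[27,71,92,83],"wvs":[20,39]},"g":{"k":[48,29,68,80],"ojd":{"gs":5,"qc":95,"v":59,"zmm":83},"yzv":{"hft":26,"i":51,"nlx":41,"uv":53}},"gps":[[44,77,99],[3,63,6,61,46]],"ra":[{"dot":56,"dy":66,"gw":33,"oos":10,"vwk":73},[82,93],66]}
After op 13 (add /ra/1/2 93): {"fo":{"lvj":{"atd":20,"nmr":92,"pnj":20,"z":96},"q":[27,71,92,83],"wvs":[20,39]},"g":{"k":[48,29,68,80],"ojd":{"gs":5,"qc":95,"v":59,"zmm":83},"yzv":{"hft":26,"i":51,"nlx":41,"uv":53}},"gps":[[44,77,99],[3,63,6,61,46]],"ra":[{"dot":56,"dy":66,"gw":33,"oos":10,"vwk":73},[82,93,93],66]}
After op 14 (add /ra/1 61): {"fo":{"lvj":{"atd":20,"nmr":92,"pnj":20,"z":96},"q":[27,71,92,83],"wvs":[20,39]},"g":{"k":[48,29,68,80],"ojd":{"gs":5,"qc":95,"v":59,"zmm":83},"yzv":{"hft":26,"i":51,"nlx":41,"uv":53}},"gps":[[44,77,99],[3,63,6,61,46]],"ra":[{"dot":56,"dy":66,"gw":33,"oos":10,"vwk":73},61,[82,93,93],66]}
After op 15 (replace /fo/lvj/atd 52): {"fo":{"lvj":{"atd":52,"nmr":92,"pnj":20,"z":96},"q":[27,71,92,83],"wvs":[20,39]},"g":{"k":[48,29,68,80],"ojd":{"gs":5,"qc":95,"v":59,"zmm":83},"yzv":{"hft":26,"i":51,"nlx":41,"uv":53}},"gps":[[44,77,99],[3,63,6,61,46]],"ra":[{"dot":56,"dy":66,"gw":33,"oos":10,"vwk":73},61,[82,93,93],66]}
After op 16 (remove /gps/1/2): {"fo":{"lvj":{"atd":52,"nmr":92,"pnj":20,"z":96},"q":[27,71,92,83],"wvs":[20,39]},"g":{"k":[48,29,68,80],"ojd":{"gs":5,"qc":95,"v":59,"zmm":83},"yzv":{"hft":26,"i":51,"nlx":41,"uv":53}},"gps":[[44,77,99],[3,63,61,46]],"ra":[{"dot":56,"dy":66,"gw":33,"oos":10,"vwk":73},61,[82,93,93],66]}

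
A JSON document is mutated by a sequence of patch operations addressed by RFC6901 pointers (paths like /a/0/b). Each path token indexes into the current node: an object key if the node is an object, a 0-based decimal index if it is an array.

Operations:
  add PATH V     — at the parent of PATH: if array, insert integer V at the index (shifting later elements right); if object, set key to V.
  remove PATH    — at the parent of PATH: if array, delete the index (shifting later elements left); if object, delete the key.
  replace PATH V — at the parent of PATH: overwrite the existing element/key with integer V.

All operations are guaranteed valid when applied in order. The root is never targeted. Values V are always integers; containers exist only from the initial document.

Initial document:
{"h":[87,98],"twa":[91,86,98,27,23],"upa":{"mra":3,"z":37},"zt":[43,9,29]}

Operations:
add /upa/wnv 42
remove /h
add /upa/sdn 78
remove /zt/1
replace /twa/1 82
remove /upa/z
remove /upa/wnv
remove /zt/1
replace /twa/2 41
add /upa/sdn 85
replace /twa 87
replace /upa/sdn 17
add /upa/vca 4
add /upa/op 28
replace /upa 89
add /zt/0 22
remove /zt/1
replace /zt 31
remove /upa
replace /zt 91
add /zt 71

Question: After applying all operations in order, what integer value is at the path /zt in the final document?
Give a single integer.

Answer: 71

Derivation:
After op 1 (add /upa/wnv 42): {"h":[87,98],"twa":[91,86,98,27,23],"upa":{"mra":3,"wnv":42,"z":37},"zt":[43,9,29]}
After op 2 (remove /h): {"twa":[91,86,98,27,23],"upa":{"mra":3,"wnv":42,"z":37},"zt":[43,9,29]}
After op 3 (add /upa/sdn 78): {"twa":[91,86,98,27,23],"upa":{"mra":3,"sdn":78,"wnv":42,"z":37},"zt":[43,9,29]}
After op 4 (remove /zt/1): {"twa":[91,86,98,27,23],"upa":{"mra":3,"sdn":78,"wnv":42,"z":37},"zt":[43,29]}
After op 5 (replace /twa/1 82): {"twa":[91,82,98,27,23],"upa":{"mra":3,"sdn":78,"wnv":42,"z":37},"zt":[43,29]}
After op 6 (remove /upa/z): {"twa":[91,82,98,27,23],"upa":{"mra":3,"sdn":78,"wnv":42},"zt":[43,29]}
After op 7 (remove /upa/wnv): {"twa":[91,82,98,27,23],"upa":{"mra":3,"sdn":78},"zt":[43,29]}
After op 8 (remove /zt/1): {"twa":[91,82,98,27,23],"upa":{"mra":3,"sdn":78},"zt":[43]}
After op 9 (replace /twa/2 41): {"twa":[91,82,41,27,23],"upa":{"mra":3,"sdn":78},"zt":[43]}
After op 10 (add /upa/sdn 85): {"twa":[91,82,41,27,23],"upa":{"mra":3,"sdn":85},"zt":[43]}
After op 11 (replace /twa 87): {"twa":87,"upa":{"mra":3,"sdn":85},"zt":[43]}
After op 12 (replace /upa/sdn 17): {"twa":87,"upa":{"mra":3,"sdn":17},"zt":[43]}
After op 13 (add /upa/vca 4): {"twa":87,"upa":{"mra":3,"sdn":17,"vca":4},"zt":[43]}
After op 14 (add /upa/op 28): {"twa":87,"upa":{"mra":3,"op":28,"sdn":17,"vca":4},"zt":[43]}
After op 15 (replace /upa 89): {"twa":87,"upa":89,"zt":[43]}
After op 16 (add /zt/0 22): {"twa":87,"upa":89,"zt":[22,43]}
After op 17 (remove /zt/1): {"twa":87,"upa":89,"zt":[22]}
After op 18 (replace /zt 31): {"twa":87,"upa":89,"zt":31}
After op 19 (remove /upa): {"twa":87,"zt":31}
After op 20 (replace /zt 91): {"twa":87,"zt":91}
After op 21 (add /zt 71): {"twa":87,"zt":71}
Value at /zt: 71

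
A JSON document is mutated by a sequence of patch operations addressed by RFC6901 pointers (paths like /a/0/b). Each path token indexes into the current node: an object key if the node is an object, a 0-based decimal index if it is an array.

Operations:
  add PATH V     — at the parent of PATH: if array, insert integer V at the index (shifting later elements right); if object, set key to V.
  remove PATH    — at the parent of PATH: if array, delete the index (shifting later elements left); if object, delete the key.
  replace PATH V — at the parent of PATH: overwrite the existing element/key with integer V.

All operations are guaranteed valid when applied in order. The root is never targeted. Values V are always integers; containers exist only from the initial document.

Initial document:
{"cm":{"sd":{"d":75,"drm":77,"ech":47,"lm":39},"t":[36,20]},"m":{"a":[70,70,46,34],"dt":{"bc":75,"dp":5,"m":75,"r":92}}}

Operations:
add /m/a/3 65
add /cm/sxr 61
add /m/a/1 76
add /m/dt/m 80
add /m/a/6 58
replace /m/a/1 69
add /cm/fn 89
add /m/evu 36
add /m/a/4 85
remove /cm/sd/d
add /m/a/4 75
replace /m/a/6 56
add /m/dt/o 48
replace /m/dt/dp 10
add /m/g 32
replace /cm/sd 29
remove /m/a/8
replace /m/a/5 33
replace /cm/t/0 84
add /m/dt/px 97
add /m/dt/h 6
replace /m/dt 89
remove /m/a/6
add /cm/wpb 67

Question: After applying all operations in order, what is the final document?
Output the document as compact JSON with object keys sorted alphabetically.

After op 1 (add /m/a/3 65): {"cm":{"sd":{"d":75,"drm":77,"ech":47,"lm":39},"t":[36,20]},"m":{"a":[70,70,46,65,34],"dt":{"bc":75,"dp":5,"m":75,"r":92}}}
After op 2 (add /cm/sxr 61): {"cm":{"sd":{"d":75,"drm":77,"ech":47,"lm":39},"sxr":61,"t":[36,20]},"m":{"a":[70,70,46,65,34],"dt":{"bc":75,"dp":5,"m":75,"r":92}}}
After op 3 (add /m/a/1 76): {"cm":{"sd":{"d":75,"drm":77,"ech":47,"lm":39},"sxr":61,"t":[36,20]},"m":{"a":[70,76,70,46,65,34],"dt":{"bc":75,"dp":5,"m":75,"r":92}}}
After op 4 (add /m/dt/m 80): {"cm":{"sd":{"d":75,"drm":77,"ech":47,"lm":39},"sxr":61,"t":[36,20]},"m":{"a":[70,76,70,46,65,34],"dt":{"bc":75,"dp":5,"m":80,"r":92}}}
After op 5 (add /m/a/6 58): {"cm":{"sd":{"d":75,"drm":77,"ech":47,"lm":39},"sxr":61,"t":[36,20]},"m":{"a":[70,76,70,46,65,34,58],"dt":{"bc":75,"dp":5,"m":80,"r":92}}}
After op 6 (replace /m/a/1 69): {"cm":{"sd":{"d":75,"drm":77,"ech":47,"lm":39},"sxr":61,"t":[36,20]},"m":{"a":[70,69,70,46,65,34,58],"dt":{"bc":75,"dp":5,"m":80,"r":92}}}
After op 7 (add /cm/fn 89): {"cm":{"fn":89,"sd":{"d":75,"drm":77,"ech":47,"lm":39},"sxr":61,"t":[36,20]},"m":{"a":[70,69,70,46,65,34,58],"dt":{"bc":75,"dp":5,"m":80,"r":92}}}
After op 8 (add /m/evu 36): {"cm":{"fn":89,"sd":{"d":75,"drm":77,"ech":47,"lm":39},"sxr":61,"t":[36,20]},"m":{"a":[70,69,70,46,65,34,58],"dt":{"bc":75,"dp":5,"m":80,"r":92},"evu":36}}
After op 9 (add /m/a/4 85): {"cm":{"fn":89,"sd":{"d":75,"drm":77,"ech":47,"lm":39},"sxr":61,"t":[36,20]},"m":{"a":[70,69,70,46,85,65,34,58],"dt":{"bc":75,"dp":5,"m":80,"r":92},"evu":36}}
After op 10 (remove /cm/sd/d): {"cm":{"fn":89,"sd":{"drm":77,"ech":47,"lm":39},"sxr":61,"t":[36,20]},"m":{"a":[70,69,70,46,85,65,34,58],"dt":{"bc":75,"dp":5,"m":80,"r":92},"evu":36}}
After op 11 (add /m/a/4 75): {"cm":{"fn":89,"sd":{"drm":77,"ech":47,"lm":39},"sxr":61,"t":[36,20]},"m":{"a":[70,69,70,46,75,85,65,34,58],"dt":{"bc":75,"dp":5,"m":80,"r":92},"evu":36}}
After op 12 (replace /m/a/6 56): {"cm":{"fn":89,"sd":{"drm":77,"ech":47,"lm":39},"sxr":61,"t":[36,20]},"m":{"a":[70,69,70,46,75,85,56,34,58],"dt":{"bc":75,"dp":5,"m":80,"r":92},"evu":36}}
After op 13 (add /m/dt/o 48): {"cm":{"fn":89,"sd":{"drm":77,"ech":47,"lm":39},"sxr":61,"t":[36,20]},"m":{"a":[70,69,70,46,75,85,56,34,58],"dt":{"bc":75,"dp":5,"m":80,"o":48,"r":92},"evu":36}}
After op 14 (replace /m/dt/dp 10): {"cm":{"fn":89,"sd":{"drm":77,"ech":47,"lm":39},"sxr":61,"t":[36,20]},"m":{"a":[70,69,70,46,75,85,56,34,58],"dt":{"bc":75,"dp":10,"m":80,"o":48,"r":92},"evu":36}}
After op 15 (add /m/g 32): {"cm":{"fn":89,"sd":{"drm":77,"ech":47,"lm":39},"sxr":61,"t":[36,20]},"m":{"a":[70,69,70,46,75,85,56,34,58],"dt":{"bc":75,"dp":10,"m":80,"o":48,"r":92},"evu":36,"g":32}}
After op 16 (replace /cm/sd 29): {"cm":{"fn":89,"sd":29,"sxr":61,"t":[36,20]},"m":{"a":[70,69,70,46,75,85,56,34,58],"dt":{"bc":75,"dp":10,"m":80,"o":48,"r":92},"evu":36,"g":32}}
After op 17 (remove /m/a/8): {"cm":{"fn":89,"sd":29,"sxr":61,"t":[36,20]},"m":{"a":[70,69,70,46,75,85,56,34],"dt":{"bc":75,"dp":10,"m":80,"o":48,"r":92},"evu":36,"g":32}}
After op 18 (replace /m/a/5 33): {"cm":{"fn":89,"sd":29,"sxr":61,"t":[36,20]},"m":{"a":[70,69,70,46,75,33,56,34],"dt":{"bc":75,"dp":10,"m":80,"o":48,"r":92},"evu":36,"g":32}}
After op 19 (replace /cm/t/0 84): {"cm":{"fn":89,"sd":29,"sxr":61,"t":[84,20]},"m":{"a":[70,69,70,46,75,33,56,34],"dt":{"bc":75,"dp":10,"m":80,"o":48,"r":92},"evu":36,"g":32}}
After op 20 (add /m/dt/px 97): {"cm":{"fn":89,"sd":29,"sxr":61,"t":[84,20]},"m":{"a":[70,69,70,46,75,33,56,34],"dt":{"bc":75,"dp":10,"m":80,"o":48,"px":97,"r":92},"evu":36,"g":32}}
After op 21 (add /m/dt/h 6): {"cm":{"fn":89,"sd":29,"sxr":61,"t":[84,20]},"m":{"a":[70,69,70,46,75,33,56,34],"dt":{"bc":75,"dp":10,"h":6,"m":80,"o":48,"px":97,"r":92},"evu":36,"g":32}}
After op 22 (replace /m/dt 89): {"cm":{"fn":89,"sd":29,"sxr":61,"t":[84,20]},"m":{"a":[70,69,70,46,75,33,56,34],"dt":89,"evu":36,"g":32}}
After op 23 (remove /m/a/6): {"cm":{"fn":89,"sd":29,"sxr":61,"t":[84,20]},"m":{"a":[70,69,70,46,75,33,34],"dt":89,"evu":36,"g":32}}
After op 24 (add /cm/wpb 67): {"cm":{"fn":89,"sd":29,"sxr":61,"t":[84,20],"wpb":67},"m":{"a":[70,69,70,46,75,33,34],"dt":89,"evu":36,"g":32}}

Answer: {"cm":{"fn":89,"sd":29,"sxr":61,"t":[84,20],"wpb":67},"m":{"a":[70,69,70,46,75,33,34],"dt":89,"evu":36,"g":32}}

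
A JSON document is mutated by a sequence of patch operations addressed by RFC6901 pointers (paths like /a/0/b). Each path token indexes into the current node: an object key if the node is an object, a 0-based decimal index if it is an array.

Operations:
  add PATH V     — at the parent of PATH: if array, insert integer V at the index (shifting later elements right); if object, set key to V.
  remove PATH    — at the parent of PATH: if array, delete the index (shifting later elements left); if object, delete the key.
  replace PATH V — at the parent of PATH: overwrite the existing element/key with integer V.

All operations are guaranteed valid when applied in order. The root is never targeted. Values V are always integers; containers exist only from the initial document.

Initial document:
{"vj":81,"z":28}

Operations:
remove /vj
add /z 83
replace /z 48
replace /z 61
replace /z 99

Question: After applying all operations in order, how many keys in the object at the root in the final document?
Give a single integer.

After op 1 (remove /vj): {"z":28}
After op 2 (add /z 83): {"z":83}
After op 3 (replace /z 48): {"z":48}
After op 4 (replace /z 61): {"z":61}
After op 5 (replace /z 99): {"z":99}
Size at the root: 1

Answer: 1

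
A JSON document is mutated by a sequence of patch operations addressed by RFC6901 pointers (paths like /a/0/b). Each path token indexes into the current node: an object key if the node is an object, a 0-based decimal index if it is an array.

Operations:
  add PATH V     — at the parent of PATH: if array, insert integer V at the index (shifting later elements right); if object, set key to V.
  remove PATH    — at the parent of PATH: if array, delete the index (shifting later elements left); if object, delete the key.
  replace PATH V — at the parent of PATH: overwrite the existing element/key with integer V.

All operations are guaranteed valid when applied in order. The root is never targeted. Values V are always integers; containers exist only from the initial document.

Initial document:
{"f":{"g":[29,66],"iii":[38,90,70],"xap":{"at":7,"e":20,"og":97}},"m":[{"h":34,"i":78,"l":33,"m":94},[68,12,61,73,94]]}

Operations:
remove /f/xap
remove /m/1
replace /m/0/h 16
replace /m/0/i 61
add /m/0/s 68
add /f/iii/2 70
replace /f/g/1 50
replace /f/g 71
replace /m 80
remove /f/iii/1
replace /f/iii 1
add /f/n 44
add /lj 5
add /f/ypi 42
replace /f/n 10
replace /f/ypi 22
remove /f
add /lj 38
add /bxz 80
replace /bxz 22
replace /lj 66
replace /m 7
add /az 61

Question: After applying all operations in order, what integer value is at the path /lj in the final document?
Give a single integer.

After op 1 (remove /f/xap): {"f":{"g":[29,66],"iii":[38,90,70]},"m":[{"h":34,"i":78,"l":33,"m":94},[68,12,61,73,94]]}
After op 2 (remove /m/1): {"f":{"g":[29,66],"iii":[38,90,70]},"m":[{"h":34,"i":78,"l":33,"m":94}]}
After op 3 (replace /m/0/h 16): {"f":{"g":[29,66],"iii":[38,90,70]},"m":[{"h":16,"i":78,"l":33,"m":94}]}
After op 4 (replace /m/0/i 61): {"f":{"g":[29,66],"iii":[38,90,70]},"m":[{"h":16,"i":61,"l":33,"m":94}]}
After op 5 (add /m/0/s 68): {"f":{"g":[29,66],"iii":[38,90,70]},"m":[{"h":16,"i":61,"l":33,"m":94,"s":68}]}
After op 6 (add /f/iii/2 70): {"f":{"g":[29,66],"iii":[38,90,70,70]},"m":[{"h":16,"i":61,"l":33,"m":94,"s":68}]}
After op 7 (replace /f/g/1 50): {"f":{"g":[29,50],"iii":[38,90,70,70]},"m":[{"h":16,"i":61,"l":33,"m":94,"s":68}]}
After op 8 (replace /f/g 71): {"f":{"g":71,"iii":[38,90,70,70]},"m":[{"h":16,"i":61,"l":33,"m":94,"s":68}]}
After op 9 (replace /m 80): {"f":{"g":71,"iii":[38,90,70,70]},"m":80}
After op 10 (remove /f/iii/1): {"f":{"g":71,"iii":[38,70,70]},"m":80}
After op 11 (replace /f/iii 1): {"f":{"g":71,"iii":1},"m":80}
After op 12 (add /f/n 44): {"f":{"g":71,"iii":1,"n":44},"m":80}
After op 13 (add /lj 5): {"f":{"g":71,"iii":1,"n":44},"lj":5,"m":80}
After op 14 (add /f/ypi 42): {"f":{"g":71,"iii":1,"n":44,"ypi":42},"lj":5,"m":80}
After op 15 (replace /f/n 10): {"f":{"g":71,"iii":1,"n":10,"ypi":42},"lj":5,"m":80}
After op 16 (replace /f/ypi 22): {"f":{"g":71,"iii":1,"n":10,"ypi":22},"lj":5,"m":80}
After op 17 (remove /f): {"lj":5,"m":80}
After op 18 (add /lj 38): {"lj":38,"m":80}
After op 19 (add /bxz 80): {"bxz":80,"lj":38,"m":80}
After op 20 (replace /bxz 22): {"bxz":22,"lj":38,"m":80}
After op 21 (replace /lj 66): {"bxz":22,"lj":66,"m":80}
After op 22 (replace /m 7): {"bxz":22,"lj":66,"m":7}
After op 23 (add /az 61): {"az":61,"bxz":22,"lj":66,"m":7}
Value at /lj: 66

Answer: 66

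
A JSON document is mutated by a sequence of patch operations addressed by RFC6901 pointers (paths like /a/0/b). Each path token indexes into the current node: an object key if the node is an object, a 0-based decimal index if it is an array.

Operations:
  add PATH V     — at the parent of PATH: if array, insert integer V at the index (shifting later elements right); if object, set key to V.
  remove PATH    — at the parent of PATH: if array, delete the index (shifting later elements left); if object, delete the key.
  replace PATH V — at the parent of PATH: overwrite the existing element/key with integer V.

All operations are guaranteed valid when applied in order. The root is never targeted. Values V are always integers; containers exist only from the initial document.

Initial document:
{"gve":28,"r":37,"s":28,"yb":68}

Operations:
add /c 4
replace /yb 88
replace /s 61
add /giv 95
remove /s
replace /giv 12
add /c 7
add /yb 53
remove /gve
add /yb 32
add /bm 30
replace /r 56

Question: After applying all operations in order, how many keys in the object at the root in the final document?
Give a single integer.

Answer: 5

Derivation:
After op 1 (add /c 4): {"c":4,"gve":28,"r":37,"s":28,"yb":68}
After op 2 (replace /yb 88): {"c":4,"gve":28,"r":37,"s":28,"yb":88}
After op 3 (replace /s 61): {"c":4,"gve":28,"r":37,"s":61,"yb":88}
After op 4 (add /giv 95): {"c":4,"giv":95,"gve":28,"r":37,"s":61,"yb":88}
After op 5 (remove /s): {"c":4,"giv":95,"gve":28,"r":37,"yb":88}
After op 6 (replace /giv 12): {"c":4,"giv":12,"gve":28,"r":37,"yb":88}
After op 7 (add /c 7): {"c":7,"giv":12,"gve":28,"r":37,"yb":88}
After op 8 (add /yb 53): {"c":7,"giv":12,"gve":28,"r":37,"yb":53}
After op 9 (remove /gve): {"c":7,"giv":12,"r":37,"yb":53}
After op 10 (add /yb 32): {"c":7,"giv":12,"r":37,"yb":32}
After op 11 (add /bm 30): {"bm":30,"c":7,"giv":12,"r":37,"yb":32}
After op 12 (replace /r 56): {"bm":30,"c":7,"giv":12,"r":56,"yb":32}
Size at the root: 5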